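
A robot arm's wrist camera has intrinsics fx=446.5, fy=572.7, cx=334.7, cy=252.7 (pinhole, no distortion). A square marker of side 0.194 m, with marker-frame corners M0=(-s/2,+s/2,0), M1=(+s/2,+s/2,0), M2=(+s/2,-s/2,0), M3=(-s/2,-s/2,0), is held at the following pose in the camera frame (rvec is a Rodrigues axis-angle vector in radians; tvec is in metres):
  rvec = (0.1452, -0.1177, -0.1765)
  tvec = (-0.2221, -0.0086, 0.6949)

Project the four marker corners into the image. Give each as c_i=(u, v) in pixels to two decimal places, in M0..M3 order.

Intrinsics K: fx=446.5, fy=572.7, cx=334.7, cy=252.7
Marker side s = 0.194 m; corners in marker frame (Z=0):
  M0 = (-0.0970, +0.0970, 0)
  M1 = (+0.0970, +0.0970, 0)
  M2 = (+0.0970, -0.0970, 0)
  M3 = (-0.0970, -0.0970, 0)
rvec = (0.1452, -0.1177, -0.1765), |rvec| = θ = 0.25708 rad = 14.729°
Rodrigues: sinθ=0.25425, 1−cosθ=0.03286; R = I + sinθ·[k]× + (1−cosθ)·[k]×²:
    [+0.97762 +0.16606 -0.12915]
    [-0.18306 +0.97403 -0.13328]
    [+0.10366 +0.15394 +0.98263]
t = (-0.2221, -0.0086, 0.6949) m
M0: Pc = R·M0+t = (-0.30082, +0.10364, +0.69978); u = 446.5·(-0.30082)/0.69978 + 334.7 = 142.7579, v = 572.7·(+0.10364)/0.69978 + 252.7 = 337.5173
M1: Pc = R·M1+t = (-0.11116, +0.06812, +0.71989); u = 446.5·(-0.11116)/0.71989 + 334.7 = 265.7530, v = 572.7·(+0.06812)/0.71989 + 252.7 = 306.8952
M2: Pc = R·M2+t = (-0.14338, -0.12084, +0.69002); u = 446.5·(-0.14338)/0.69002 + 334.7 = 241.9224, v = 572.7·(-0.12084)/0.69002 + 252.7 = 152.4084
M3: Pc = R·M3+t = (-0.33304, -0.08532, +0.66991); u = 446.5·(-0.33304)/0.66991 + 334.7 = 112.7290, v = 572.7·(-0.08532)/0.66991 + 252.7 = 179.7579

c0=(142.76, 337.52) c1=(265.75, 306.90) c2=(241.92, 152.41) c3=(112.73, 179.76)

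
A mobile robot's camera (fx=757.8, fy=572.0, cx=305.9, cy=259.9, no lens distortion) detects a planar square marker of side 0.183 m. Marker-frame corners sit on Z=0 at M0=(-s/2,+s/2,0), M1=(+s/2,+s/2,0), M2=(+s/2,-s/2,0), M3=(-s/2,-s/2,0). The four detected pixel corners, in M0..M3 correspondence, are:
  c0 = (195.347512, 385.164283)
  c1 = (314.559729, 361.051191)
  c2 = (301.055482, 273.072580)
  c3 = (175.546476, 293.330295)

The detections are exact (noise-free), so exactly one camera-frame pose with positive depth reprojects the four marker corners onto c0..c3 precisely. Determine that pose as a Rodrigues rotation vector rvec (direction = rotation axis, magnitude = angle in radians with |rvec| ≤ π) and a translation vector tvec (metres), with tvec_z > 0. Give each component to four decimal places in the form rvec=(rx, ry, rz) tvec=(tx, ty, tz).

rvec=(0.2424, -0.3479, -0.1555) tvec=(-0.0820, 0.1303, 1.0812)

Intrinsics K: fx=757.8, fy=572.0, cx=305.9, cy=259.9
Marker side s = 0.183 m; corners in marker frame (Z=0):
  M0 = (-0.0915, +0.0915, 0)
  M1 = (+0.0915, +0.0915, 0)
  M2 = (+0.0915, -0.0915, 0)
  M3 = (-0.0915, -0.0915, 0)
Detected image corners:
  c0 = (195.347512, 385.164283) px
  c1 = (314.559729, 361.051191) px
  c2 = (301.055482, 273.072580) px
  c3 = (175.546476, 293.330295) px
Planar DLT: solve 8×8 A·h = b for H (H[2,2]=1):
  H  [+740.72929 +150.02580 +248.45605]
  H  [-25.03550 +570.16401 +328.84850]
  H  [+0.29385 +0.24122 +1.00000]
B = K⁻¹H; ‖b₁‖=0.924884, ‖b₂‖=0.924884; λ = 2/(‖b₁‖+‖b₂‖) = 1.081217, sign → tz>0 ⇒ λ=+1.081217
r₁ = λ·B[:,0] = (+0.92861,-0.19168,+0.31772); r₂ = λ·B[:,1] = (+0.10878,+0.95924,+0.26081)
r₃ = r₁×r₂ = (-0.35476,-0.20763,+0.91161); SVD([r₁ r₂ r₃]) → R = UVᵀ:
  R  [+0.92861 +0.10878 -0.35476]
  R  [-0.19168 +0.95924 -0.20763]
  R  [+0.31772 +0.26081 +0.91161]
t = (-0.08196, +0.13033, +1.08122) m
tr R = 2.799463; θ = arccos((tr R − 1)/2) = 0.451642 rad = 25.877°
axis k = ((R−Rᵀ)₃₂, (R−Rᵀ)₁₃, (R−Rᵀ)₂₁) / (2 sinθ) = (+0.536648, -0.770406, -0.344213)
rvec = θ·k = (+0.242373, -0.347948, -0.155461)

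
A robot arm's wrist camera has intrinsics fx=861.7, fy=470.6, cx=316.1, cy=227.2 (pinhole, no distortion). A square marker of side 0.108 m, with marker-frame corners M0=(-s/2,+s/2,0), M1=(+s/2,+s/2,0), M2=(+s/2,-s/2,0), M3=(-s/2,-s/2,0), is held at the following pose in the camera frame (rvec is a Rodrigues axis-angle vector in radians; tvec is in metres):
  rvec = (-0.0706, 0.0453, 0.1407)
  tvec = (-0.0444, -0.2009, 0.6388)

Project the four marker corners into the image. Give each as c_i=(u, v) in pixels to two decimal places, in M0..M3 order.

c0=(173.63, 112.81) c1=(317.95, 122.96) c2=(338.54, 45.68) c3=(195.67, 36.29)

Intrinsics K: fx=861.7, fy=470.6, cx=316.1, cy=227.2
Marker side s = 0.108 m; corners in marker frame (Z=0):
  M0 = (-0.0540, +0.0540, 0)
  M1 = (+0.0540, +0.0540, 0)
  M2 = (+0.0540, -0.0540, 0)
  M3 = (-0.0540, -0.0540, 0)
rvec = (-0.0706, 0.0453, 0.1407), |rvec| = θ = 0.16381 rad = 9.385°
Rodrigues: sinθ=0.16308, 1−cosθ=0.01339; R = I + sinθ·[k]× + (1−cosθ)·[k]×²:
    [+0.98910 -0.14167 +0.04014]
    [+0.13848 +0.98764 +0.07346]
    [-0.05005 -0.06710 +0.99649]
t = (-0.0444, -0.2009, 0.6388) m
M0: Pc = R·M0+t = (-0.10546, -0.15505, +0.63788); u = 861.7·(-0.10546)/0.63788 + 316.1 = 173.6340, v = 470.6·(-0.15505)/0.63788 + 227.2 = 112.8142
M1: Pc = R·M1+t = (+0.00136, -0.14009, +0.63247); u = 861.7·(+0.00136)/0.63247 + 316.1 = 317.9548, v = 470.6·(-0.14009)/0.63247 + 227.2 = 122.9643
M2: Pc = R·M2+t = (+0.01666, -0.24675, +0.63972); u = 861.7·(+0.01666)/0.63972 + 316.1 = 338.5428, v = 470.6·(-0.24675)/0.63972 + 227.2 = 45.6790
M3: Pc = R·M3+t = (-0.09016, -0.26171, +0.64513); u = 861.7·(-0.09016)/0.64513 + 316.1 = 195.6708, v = 470.6·(-0.26171)/0.64513 + 227.2 = 36.2905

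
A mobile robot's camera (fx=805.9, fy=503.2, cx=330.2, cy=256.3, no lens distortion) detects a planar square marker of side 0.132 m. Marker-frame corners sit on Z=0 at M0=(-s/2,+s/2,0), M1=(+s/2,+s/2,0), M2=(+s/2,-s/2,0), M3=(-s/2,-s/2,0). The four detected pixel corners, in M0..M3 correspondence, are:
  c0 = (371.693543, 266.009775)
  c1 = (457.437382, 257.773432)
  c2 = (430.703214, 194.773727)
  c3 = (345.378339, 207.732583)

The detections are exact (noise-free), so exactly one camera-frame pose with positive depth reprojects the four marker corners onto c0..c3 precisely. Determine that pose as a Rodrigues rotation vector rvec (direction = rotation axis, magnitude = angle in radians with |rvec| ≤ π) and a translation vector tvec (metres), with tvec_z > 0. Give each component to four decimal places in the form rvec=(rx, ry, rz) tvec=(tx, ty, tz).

rvec=(0.2301, 0.6185, -0.2241) tvec=(0.0908, -0.0506, 1.0505)

Intrinsics K: fx=805.9, fy=503.2, cx=330.2, cy=256.3
Marker side s = 0.132 m; corners in marker frame (Z=0):
  M0 = (-0.0660, +0.0660, 0)
  M1 = (+0.0660, +0.0660, 0)
  M2 = (+0.0660, -0.0660, 0)
  M3 = (-0.0660, -0.0660, 0)
Detected image corners:
  c0 = (371.693543, 266.009775) px
  c1 = (457.437382, 257.773432) px
  c2 = (430.703214, 194.773727) px
  c3 = (345.378339, 207.732583) px
Planar DLT: solve 8×8 A·h = b for H (H[2,2]=1):
  H  [+420.93721 +256.40804 +399.82713]
  H  [-211.14949 +490.75360 +232.04712]
  H  [-0.56582 +0.13836 +1.00000]
B = K⁻¹H; ‖b₁‖=0.951928, ‖b₂‖=0.951928; λ = 2/(‖b₁‖+‖b₂‖) = 1.050500, sign → tz>0 ⇒ λ=+1.050500
r₁ = λ·B[:,0] = (+0.79224,-0.13806,-0.59439); r₂ = λ·B[:,1] = (+0.27468,+0.95049,+0.14534)
r₃ = r₁×r₂ = (+0.54490,-0.27841,+0.79093); SVD([r₁ r₂ r₃]) → R = UVᵀ:
  R  [+0.79224 +0.27468 +0.54490]
  R  [-0.13806 +0.95049 -0.27841]
  R  [-0.59439 +0.14534 +0.79093]
t = (+0.09076, -0.05063, +1.05050) m
tr R = 2.533655; θ = arccos((tr R − 1)/2) = 0.696913 rad = 39.930°
axis k = ((R−Rᵀ)₃₂, (R−Rᵀ)₁₃, (R−Rᵀ)₂₁) / (2 sinθ) = (+0.330104, +0.887500, -0.321519)
rvec = θ·k = (+0.230054, +0.618510, -0.224070)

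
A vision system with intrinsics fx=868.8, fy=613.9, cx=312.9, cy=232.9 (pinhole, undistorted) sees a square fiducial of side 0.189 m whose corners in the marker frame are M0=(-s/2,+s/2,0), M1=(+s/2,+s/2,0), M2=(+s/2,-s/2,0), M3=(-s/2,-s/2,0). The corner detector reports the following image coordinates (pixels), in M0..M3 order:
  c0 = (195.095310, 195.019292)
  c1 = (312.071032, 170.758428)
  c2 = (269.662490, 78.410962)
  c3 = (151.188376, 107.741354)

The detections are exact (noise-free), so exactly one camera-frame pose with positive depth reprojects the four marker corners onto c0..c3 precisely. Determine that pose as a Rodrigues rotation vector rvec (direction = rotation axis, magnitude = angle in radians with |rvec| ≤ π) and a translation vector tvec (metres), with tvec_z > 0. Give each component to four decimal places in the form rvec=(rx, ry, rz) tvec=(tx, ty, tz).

Intrinsics K: fx=868.8, fy=613.9, cx=312.9, cy=232.9
Marker side s = 0.189 m; corners in marker frame (Z=0):
  M0 = (-0.0945, +0.0945, 0)
  M1 = (+0.0945, +0.0945, 0)
  M2 = (+0.0945, -0.0945, 0)
  M3 = (-0.0945, -0.0945, 0)
Detected image corners:
  c0 = (195.095310, 195.019292) px
  c1 = (312.071032, 170.758428) px
  c2 = (269.662490, 78.410962) px
  c3 = (151.188376, 107.741354) px
Planar DLT: solve 8×8 A·h = b for H (H[2,2]=1):
  H  [+564.56762 +265.42233 +230.93261]
  H  [-176.22094 +496.87504 +138.97684]
  H  [-0.25110 +0.15940 +1.00000]
B = K⁻¹H; ‖b₁‖=0.804870, ‖b₂‖=0.804870; λ = 2/(‖b₁‖+‖b₂‖) = 1.242437, sign → tz>0 ⇒ λ=+1.242437
r₁ = λ·B[:,0] = (+0.91972,-0.23829,-0.31197); r₂ = λ·B[:,1] = (+0.30825,+0.93046,+0.19804)
r₃ = r₁×r₂ = (+0.24309,-0.27831,+0.92922); SVD([r₁ r₂ r₃]) → R = UVᵀ:
  R  [+0.91972 +0.30825 +0.24309]
  R  [-0.23829 +0.93046 -0.27831]
  R  [-0.31197 +0.19804 +0.92922]
t = (-0.11722, -0.19009, +1.24244) m
tr R = 2.779410; θ = arccos((tr R − 1)/2) = 0.474097 rad = 27.164°
axis k = ((R−Rᵀ)₃₂, (R−Rᵀ)₁₃, (R−Rᵀ)₂₁) / (2 sinθ) = (+0.521695, +0.607909, -0.598566)
rvec = θ·k = (+0.247334, +0.288208, -0.283779)

rvec=(0.2473, 0.2882, -0.2838) tvec=(-0.1172, -0.1901, 1.2424)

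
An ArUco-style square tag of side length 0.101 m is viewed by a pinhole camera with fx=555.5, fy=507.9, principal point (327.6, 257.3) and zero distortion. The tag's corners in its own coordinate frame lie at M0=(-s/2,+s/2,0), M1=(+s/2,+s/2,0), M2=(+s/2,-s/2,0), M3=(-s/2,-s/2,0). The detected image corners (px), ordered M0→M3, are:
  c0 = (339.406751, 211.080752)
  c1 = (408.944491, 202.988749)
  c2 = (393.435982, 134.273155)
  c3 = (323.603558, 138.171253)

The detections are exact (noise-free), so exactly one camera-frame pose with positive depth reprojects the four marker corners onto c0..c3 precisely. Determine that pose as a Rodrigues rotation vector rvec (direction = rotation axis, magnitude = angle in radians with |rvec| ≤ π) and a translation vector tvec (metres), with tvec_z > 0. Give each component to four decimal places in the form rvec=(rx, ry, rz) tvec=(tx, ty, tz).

Intrinsics K: fx=555.5, fy=507.9, cx=327.6, cy=257.3
Marker side s = 0.101 m; corners in marker frame (Z=0):
  M0 = (-0.0505, +0.0505, 0)
  M1 = (+0.0505, +0.0505, 0)
  M2 = (+0.0505, -0.0505, 0)
  M3 = (-0.0505, -0.0505, 0)
Detected image corners:
  c0 = (339.406751, 211.080752) px
  c1 = (408.944491, 202.988749) px
  c2 = (393.435982, 134.273155) px
  c3 = (323.603558, 138.171253) px
Planar DLT: solve 8×8 A·h = b for H (H[2,2]=1):
  H  [+902.04525 +122.65570 +367.33148]
  H  [+40.09537 +685.37054 +171.38315]
  H  [+0.57892 -0.08820 +1.00000]
B = K⁻¹H; ‖b₁‖=1.423278, ‖b₂‖=1.423278; λ = 2/(‖b₁‖+‖b₂‖) = 0.702604, sign → tz>0 ⇒ λ=+0.702604
r₁ = λ·B[:,0] = (+0.90104,-0.15059,+0.40675); r₂ = λ·B[:,1] = (+0.19168,+0.97950,-0.06197)
r₃ = r₁×r₂ = (-0.38908,+0.13380,+0.91143); SVD([r₁ r₂ r₃]) → R = UVᵀ:
  R  [+0.90104 +0.19168 -0.38908]
  R  [-0.15059 +0.97950 +0.13380]
  R  [+0.40675 -0.06197 +0.91143]
t = (+0.05025, -0.11885, +0.70260) m
tr R = 2.791973; θ = arccos((tr R − 1)/2) = 0.460149 rad = 26.365°
axis k = ((R−Rᵀ)₃₂, (R−Rᵀ)₁₃, (R−Rᵀ)₂₁) / (2 sinθ) = (-0.220418, -0.896049, -0.385373)
rvec = θ·k = (-0.101425, -0.412316, -0.177329)

rvec=(-0.1014, -0.4123, -0.1773) tvec=(0.0503, -0.1189, 0.7026)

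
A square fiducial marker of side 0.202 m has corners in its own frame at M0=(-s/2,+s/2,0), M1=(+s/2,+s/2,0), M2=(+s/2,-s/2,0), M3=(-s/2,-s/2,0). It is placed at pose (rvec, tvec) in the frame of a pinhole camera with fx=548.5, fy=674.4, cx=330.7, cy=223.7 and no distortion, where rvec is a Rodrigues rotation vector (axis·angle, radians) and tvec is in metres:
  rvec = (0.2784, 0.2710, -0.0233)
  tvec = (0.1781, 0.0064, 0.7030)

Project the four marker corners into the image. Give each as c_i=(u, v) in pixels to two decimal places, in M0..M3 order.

c0=(393.62, 314.59) c1=(550.28, 324.39) c2=(558.38, 130.95) c3=(389.02, 135.26)

Intrinsics K: fx=548.5, fy=674.4, cx=330.7, cy=223.7
Marker side s = 0.202 m; corners in marker frame (Z=0):
  M0 = (-0.1010, +0.1010, 0)
  M1 = (+0.1010, +0.1010, 0)
  M2 = (+0.1010, -0.1010, 0)
  M3 = (-0.1010, -0.1010, 0)
rvec = (0.2784, 0.2710, -0.0233), |rvec| = θ = 0.38922 rad = 22.301°
Rodrigues: sinθ=0.37946, 1−cosθ=0.07479; R = I + sinθ·[k]× + (1−cosθ)·[k]×²:
    [+0.96347 +0.05997 +0.26101]
    [+0.01453 +0.96147 -0.27454]
    [-0.26741 +0.26831 +0.92547]
t = (0.1781, 0.0064, 0.7030) m
M0: Pc = R·M0+t = (+0.08685, +0.10204, +0.75711); u = 548.5·(+0.08685)/0.75711 + 330.7 = 393.6170, v = 674.4·(+0.10204)/0.75711 + 223.7 = 314.5931
M1: Pc = R·M1+t = (+0.28147, +0.10498, +0.70309); u = 548.5·(+0.28147)/0.70309 + 330.7 = 550.2803, v = 674.4·(+0.10498)/0.70309 + 223.7 = 324.3922
M2: Pc = R·M2+t = (+0.26935, -0.08924, +0.64889); u = 548.5·(+0.26935)/0.64889 + 330.7 = 558.3815, v = 674.4·(-0.08924)/0.64889 + 223.7 = 130.9519
M3: Pc = R·M3+t = (+0.07473, -0.09218, +0.70291); u = 548.5·(+0.07473)/0.70291 + 330.7 = 389.0160, v = 674.4·(-0.09218)/0.70291 + 223.7 = 135.2627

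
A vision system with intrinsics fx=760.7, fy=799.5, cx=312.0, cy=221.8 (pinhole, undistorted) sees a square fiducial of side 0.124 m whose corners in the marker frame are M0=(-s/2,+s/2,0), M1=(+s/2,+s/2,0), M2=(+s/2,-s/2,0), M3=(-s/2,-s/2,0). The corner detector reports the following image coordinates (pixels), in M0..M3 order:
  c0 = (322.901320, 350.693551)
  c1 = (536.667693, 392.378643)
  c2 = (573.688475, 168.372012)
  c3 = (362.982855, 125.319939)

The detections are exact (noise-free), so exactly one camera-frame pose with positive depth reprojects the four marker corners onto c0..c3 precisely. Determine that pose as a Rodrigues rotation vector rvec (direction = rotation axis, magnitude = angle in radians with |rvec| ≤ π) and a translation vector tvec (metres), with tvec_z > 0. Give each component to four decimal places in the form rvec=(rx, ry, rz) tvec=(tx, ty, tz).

Intrinsics K: fx=760.7, fy=799.5, cx=312.0, cy=221.8
Marker side s = 0.124 m; corners in marker frame (Z=0):
  M0 = (-0.0620, +0.0620, 0)
  M1 = (+0.0620, +0.0620, 0)
  M2 = (+0.0620, -0.0620, 0)
  M3 = (-0.0620, -0.0620, 0)
Detected image corners:
  c0 = (322.901320, 350.693551) px
  c1 = (536.667693, 392.378643) px
  c2 = (573.688475, 168.372012) px
  c3 = (362.982855, 125.319939) px
Planar DLT: solve 8×8 A·h = b for H (H[2,2]=1):
  H  [+1742.32584 -357.47146 +449.63580]
  H  [+359.50916 +1785.08090 +258.55795]
  H  [+0.06864 -0.10383 +1.00000]
B = K⁻¹H; ‖b₁‖=2.303914, ‖b₂‖=2.303914; λ = 2/(‖b₁‖+‖b₂‖) = 0.434044, sign → tz>0 ⇒ λ=+0.434044
r₁ = λ·B[:,0] = (+0.98193,+0.18691,+0.02979); r₂ = λ·B[:,1] = (-0.18548,+0.98161,-0.04507)
r₃ = r₁×r₂ = (-0.03767,+0.03873,+0.99854); SVD([r₁ r₂ r₃]) → R = UVᵀ:
  R  [+0.98193 -0.18548 -0.03767]
  R  [+0.18691 +0.98161 +0.03873]
  R  [+0.02979 -0.04507 +0.99854]
t = (+0.07853, +0.01996, +0.43404) m
tr R = 2.962078; θ = arccos((tr R − 1)/2) = 0.195045 rad = 11.175°
axis k = ((R−Rᵀ)₃₂, (R−Rᵀ)₁₃, (R−Rᵀ)₂₁) / (2 sinθ) = (-0.216180, -0.174046, +0.960715)
rvec = θ·k = (-0.042165, -0.033947, +0.187382)

rvec=(-0.0422, -0.0339, 0.1874) tvec=(0.0785, 0.0200, 0.4340)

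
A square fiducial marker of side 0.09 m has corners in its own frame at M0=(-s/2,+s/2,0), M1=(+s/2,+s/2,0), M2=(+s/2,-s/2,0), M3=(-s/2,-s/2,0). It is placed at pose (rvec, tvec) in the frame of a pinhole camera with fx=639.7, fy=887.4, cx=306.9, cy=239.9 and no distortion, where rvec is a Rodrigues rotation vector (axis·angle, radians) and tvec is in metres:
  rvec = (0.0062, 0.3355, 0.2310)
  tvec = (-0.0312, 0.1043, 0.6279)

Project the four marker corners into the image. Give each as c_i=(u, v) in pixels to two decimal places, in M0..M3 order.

Intrinsics K: fx=639.7, fy=887.4, cx=306.9, cy=239.9
Marker side s = 0.09 m; corners in marker frame (Z=0):
  M0 = (-0.0450, +0.0450, 0)
  M1 = (+0.0450, +0.0450, 0)
  M2 = (+0.0450, -0.0450, 0)
  M3 = (-0.0450, -0.0450, 0)
rvec = (0.0062, 0.3355, 0.2310), |rvec| = θ = 0.40738 rad = 23.341°
Rodrigues: sinθ=0.39621, 1−cosθ=0.08184; R = I + sinθ·[k]× + (1−cosθ)·[k]×²:
    [+0.91818 -0.22364 +0.32700]
    [+0.22569 +0.97367 +0.03219]
    [-0.32559 +0.04425 +0.94447]
t = (-0.0312, 0.1043, 0.6279) m
M0: Pc = R·M0+t = (-0.08258, +0.13796, +0.64454); u = 639.7·(-0.08258)/0.64454 + 306.9 = 224.9387, v = 887.4·(+0.13796)/0.64454 + 239.9 = 429.8406
M1: Pc = R·M1+t = (+0.00005, +0.15827, +0.61524); u = 639.7·(+0.00005)/0.61524 + 306.9 = 306.9566, v = 887.4·(+0.15827)/0.61524 + 239.9 = 468.1846
M2: Pc = R·M2+t = (+0.02018, +0.07064, +0.61126); u = 639.7·(+0.02018)/0.61126 + 306.9 = 328.0209, v = 887.4·(+0.07064)/0.61126 + 239.9 = 342.4539
M3: Pc = R·M3+t = (-0.06245, +0.05033, +0.64056); u = 639.7·(-0.06245)/0.64056 + 306.9 = 244.5295, v = 887.4·(+0.05033)/0.64056 + 239.9 = 309.6232

c0=(224.94, 429.84) c1=(306.96, 468.18) c2=(328.02, 342.45) c3=(244.53, 309.62)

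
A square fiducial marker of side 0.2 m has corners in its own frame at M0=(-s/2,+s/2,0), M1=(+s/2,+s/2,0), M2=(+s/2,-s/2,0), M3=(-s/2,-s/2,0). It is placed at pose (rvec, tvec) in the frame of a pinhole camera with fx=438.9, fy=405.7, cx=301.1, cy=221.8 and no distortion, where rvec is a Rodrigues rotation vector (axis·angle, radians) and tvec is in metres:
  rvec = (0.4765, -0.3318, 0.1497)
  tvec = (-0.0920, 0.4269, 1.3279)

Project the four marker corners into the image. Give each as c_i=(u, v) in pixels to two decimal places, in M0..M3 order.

c0=(232.97, 376.22) c1=(294.79, 372.30) c2=(308.86, 327.95) c3=(243.62, 329.68)

Intrinsics K: fx=438.9, fy=405.7, cx=301.1, cy=221.8
Marker side s = 0.2 m; corners in marker frame (Z=0):
  M0 = (-0.1000, +0.1000, 0)
  M1 = (+0.1000, +0.1000, 0)
  M2 = (+0.1000, -0.1000, 0)
  M3 = (-0.1000, -0.1000, 0)
rvec = (0.4765, -0.3318, 0.1497), |rvec| = θ = 0.59963 rad = 34.356°
Rodrigues: sinθ=0.56434, 1−cosθ=0.17445; R = I + sinθ·[k]× + (1−cosθ)·[k]×²:
    [+0.93571 -0.21760 -0.27766]
    [+0.06418 +0.87896 -0.47255]
    [+0.34688 +0.42435 +0.83642]
t = (-0.0920, 0.4269, 1.3279) m
M0: Pc = R·M0+t = (-0.20733, +0.50838, +1.33565); u = 438.9·(-0.20733)/1.33565 + 301.1 = 232.9700, v = 405.7·(+0.50838)/1.33565 + 221.8 = 376.2188
M1: Pc = R·M1+t = (-0.02019, +0.52121, +1.40502); u = 438.9·(-0.02019)/1.40502 + 301.1 = 294.7934, v = 405.7·(+0.52121)/1.40502 + 221.8 = 372.3003
M2: Pc = R·M2+t = (+0.02333, +0.34542, +1.32015); u = 438.9·(+0.02333)/1.32015 + 301.1 = 308.8567, v = 405.7·(+0.34542)/1.32015 + 221.8 = 327.9525
M3: Pc = R·M3+t = (-0.16381, +0.33259, +1.25078); u = 438.9·(-0.16381)/1.25078 + 301.1 = 243.6184, v = 405.7·(+0.33259)/1.25078 + 221.8 = 329.6771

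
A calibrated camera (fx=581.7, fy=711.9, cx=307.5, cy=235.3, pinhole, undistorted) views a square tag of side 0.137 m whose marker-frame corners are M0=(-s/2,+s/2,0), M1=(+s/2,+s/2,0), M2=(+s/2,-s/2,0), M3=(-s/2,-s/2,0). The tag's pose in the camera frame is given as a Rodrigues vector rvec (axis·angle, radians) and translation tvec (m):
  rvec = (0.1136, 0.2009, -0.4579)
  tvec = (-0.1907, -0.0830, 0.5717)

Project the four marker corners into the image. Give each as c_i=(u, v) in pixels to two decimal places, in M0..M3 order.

c0=(90.90, 244.08) c1=(204.04, 170.34) c2=(137.60, 11.99) c3=(26.17, 94.94)

Intrinsics K: fx=581.7, fy=711.9, cx=307.5, cy=235.3
Marker side s = 0.137 m; corners in marker frame (Z=0):
  M0 = (-0.0685, +0.0685, 0)
  M1 = (+0.0685, +0.0685, 0)
  M2 = (+0.0685, -0.0685, 0)
  M3 = (-0.0685, -0.0685, 0)
rvec = (0.1136, 0.2009, -0.4579), |rvec| = θ = 0.51277 rad = 29.380°
Rodrigues: sinθ=0.49060, 1−cosθ=0.12861; R = I + sinθ·[k]× + (1−cosθ)·[k]×²:
    [+0.87770 +0.44926 +0.16677]
    [-0.42693 +0.89113 -0.15368]
    [-0.21765 +0.06369 +0.97395]
t = (-0.1907, -0.0830, 0.5717) m
M0: Pc = R·M0+t = (-0.22005, +0.00729, +0.59097); u = 581.7·(-0.22005)/0.59097 + 307.5 = 90.9043, v = 711.9·(+0.00729)/0.59097 + 235.3 = 244.0783
M1: Pc = R·M1+t = (-0.09980, -0.05120, +0.56115); u = 581.7·(-0.09980)/0.56115 + 307.5 = 204.0423, v = 711.9·(-0.05120)/0.56115 + 235.3 = 170.3425
M2: Pc = R·M2+t = (-0.16135, -0.17329, +0.55243); u = 581.7·(-0.16135)/0.55243 + 307.5 = 137.5984, v = 711.9·(-0.17329)/0.55243 + 235.3 = 11.9892
M3: Pc = R·M3+t = (-0.28160, -0.11480, +0.58225); u = 581.7·(-0.28160)/0.58225 + 307.5 = 26.1678, v = 711.9·(-0.11480)/0.58225 + 235.3 = 94.9397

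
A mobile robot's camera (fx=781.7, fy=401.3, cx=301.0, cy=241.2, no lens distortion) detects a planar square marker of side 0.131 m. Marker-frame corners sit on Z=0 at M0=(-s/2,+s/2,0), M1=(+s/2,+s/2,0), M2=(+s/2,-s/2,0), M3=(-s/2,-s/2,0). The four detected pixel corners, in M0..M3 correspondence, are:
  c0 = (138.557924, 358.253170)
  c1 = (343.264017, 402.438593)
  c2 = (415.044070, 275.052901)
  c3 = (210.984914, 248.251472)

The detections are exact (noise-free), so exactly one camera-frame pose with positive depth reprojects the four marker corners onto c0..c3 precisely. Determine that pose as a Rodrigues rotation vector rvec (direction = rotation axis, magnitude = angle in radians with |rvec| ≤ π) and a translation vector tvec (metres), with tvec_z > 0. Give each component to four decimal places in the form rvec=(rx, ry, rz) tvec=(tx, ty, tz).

rvec=(-0.2305, 0.4264, 0.2651) tvec=(-0.0165, 0.0832, 0.4328)

Intrinsics K: fx=781.7, fy=401.3, cx=301.0, cy=241.2
Marker side s = 0.131 m; corners in marker frame (Z=0):
  M0 = (-0.0655, +0.0655, 0)
  M1 = (+0.0655, +0.0655, 0)
  M2 = (+0.0655, -0.0655, 0)
  M3 = (-0.0655, -0.0655, 0)
Detected image corners:
  c0 = (138.557924, 358.253170) px
  c1 = (343.264017, 402.438593) px
  c2 = (415.044070, 275.052901) px
  c3 = (210.984914, 248.251472) px
Planar DLT: solve 8×8 A·h = b for H (H[2,2]=1):
  H  [+1281.82041 -655.44071 +271.13122]
  H  [-53.24195 +780.14828 +318.35919]
  H  [-1.00480 -0.37864 +1.00000]
B = K⁻¹H; ‖b₁‖=2.310665, ‖b₂‖=2.310665; λ = 2/(‖b₁‖+‖b₂‖) = 0.432776, sign → tz>0 ⇒ λ=+0.432776
r₁ = λ·B[:,0] = (+0.87710,+0.20395,-0.43485); r₂ = λ·B[:,1] = (-0.29978,+0.93983,-0.16387)
r₃ = r₁×r₂ = (+0.37527,+0.27409,+0.88547); SVD([r₁ r₂ r₃]) → R = UVᵀ:
  R  [+0.87710 -0.29978 +0.37527]
  R  [+0.20395 +0.93983 +0.27409]
  R  [-0.43485 -0.16387 +0.88547]
t = (-0.01654, +0.08321, +0.43278) m
tr R = 2.702401; θ = arccos((tr R − 1)/2) = 0.552528 rad = 31.658°
axis k = ((R−Rᵀ)₃₂, (R−Rᵀ)₁₃, (R−Rᵀ)₂₁) / (2 sinθ) = (-0.417225, +0.771775, +0.479883)
rvec = θ·k = (-0.230528, +0.426427, +0.265149)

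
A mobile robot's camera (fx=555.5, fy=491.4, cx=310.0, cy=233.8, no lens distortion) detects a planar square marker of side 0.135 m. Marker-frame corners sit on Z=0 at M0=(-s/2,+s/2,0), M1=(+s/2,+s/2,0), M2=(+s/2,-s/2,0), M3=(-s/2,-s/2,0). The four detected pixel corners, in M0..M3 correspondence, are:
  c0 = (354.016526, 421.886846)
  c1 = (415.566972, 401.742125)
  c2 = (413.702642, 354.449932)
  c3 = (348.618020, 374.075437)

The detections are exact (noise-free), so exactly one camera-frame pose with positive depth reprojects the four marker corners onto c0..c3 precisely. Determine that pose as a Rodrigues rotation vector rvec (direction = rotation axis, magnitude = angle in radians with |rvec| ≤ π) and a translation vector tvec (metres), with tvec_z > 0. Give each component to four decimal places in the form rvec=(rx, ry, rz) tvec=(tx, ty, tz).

Intrinsics K: fx=555.5, fy=491.4, cx=310.0, cy=233.8
Marker side s = 0.135 m; corners in marker frame (Z=0):
  M0 = (-0.0675, +0.0675, 0)
  M1 = (+0.0675, +0.0675, 0)
  M2 = (+0.0675, -0.0675, 0)
  M3 = (-0.0675, -0.0675, 0)
Detected image corners:
  c0 = (354.016526, 421.886846) px
  c1 = (415.566972, 401.742125) px
  c2 = (413.702642, 354.449932) px
  c3 = (348.618020, 374.075437) px
Planar DLT: solve 8×8 A·h = b for H (H[2,2]=1):
  H  [+563.58119 +179.58095 +383.55459]
  H  [-51.17911 +507.12511 +388.51299]
  H  [+0.24784 +0.39924 +1.00000]
B = K⁻¹H; ‖b₁‖=0.937302, ‖b₂‖=0.937302; λ = 2/(‖b₁‖+‖b₂‖) = 1.066892, sign → tz>0 ⇒ λ=+1.066892
r₁ = λ·B[:,0] = (+0.93486,-0.23692,+0.26441); r₂ = λ·B[:,1] = (+0.10720,+0.89837,+0.42595)
r₃ = r₁×r₂ = (-0.33846,-0.36986,+0.86525); SVD([r₁ r₂ r₃]) → R = UVᵀ:
  R  [+0.93486 +0.10720 -0.33846]
  R  [-0.23692 +0.89837 -0.36986]
  R  [+0.26441 +0.42595 +0.86525]
t = (+0.14127, +0.33590, +1.06689) m
tr R = 2.698476; θ = arccos((tr R − 1)/2) = 0.556256 rad = 31.871°
axis k = ((R−Rᵀ)₃₂, (R−Rᵀ)₁₃, (R−Rᵀ)₂₁) / (2 sinθ) = (+0.753589, -0.570891, -0.325864)
rvec = θ·k = (+0.419188, -0.317562, -0.181264)

rvec=(0.4192, -0.3176, -0.1813) tvec=(0.1413, 0.3359, 1.0669)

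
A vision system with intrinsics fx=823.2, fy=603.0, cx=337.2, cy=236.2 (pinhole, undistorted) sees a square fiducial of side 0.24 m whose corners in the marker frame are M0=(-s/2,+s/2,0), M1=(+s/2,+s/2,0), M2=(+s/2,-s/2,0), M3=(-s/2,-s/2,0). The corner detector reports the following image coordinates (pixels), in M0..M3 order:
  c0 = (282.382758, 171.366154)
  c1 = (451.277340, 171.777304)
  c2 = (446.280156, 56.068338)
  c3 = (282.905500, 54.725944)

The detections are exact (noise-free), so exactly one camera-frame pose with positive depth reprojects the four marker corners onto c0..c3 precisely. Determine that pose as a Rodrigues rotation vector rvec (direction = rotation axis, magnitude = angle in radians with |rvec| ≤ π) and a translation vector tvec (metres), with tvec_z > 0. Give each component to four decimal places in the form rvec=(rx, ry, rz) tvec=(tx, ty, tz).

Intrinsics K: fx=823.2, fy=603.0, cx=337.2, cy=236.2
Marker side s = 0.24 m; corners in marker frame (Z=0):
  M0 = (-0.1200, +0.1200, 0)
  M1 = (+0.1200, +0.1200, 0)
  M2 = (+0.1200, -0.1200, 0)
  M3 = (-0.1200, -0.1200, 0)
Detected image corners:
  c0 = (282.382758, 171.366154) px
  c1 = (451.277340, 171.777304) px
  c2 = (446.280156, 56.068338) px
  c3 = (282.905500, 54.725944) px
Planar DLT: solve 8×8 A·h = b for H (H[2,2]=1):
  H  [+704.63388 -41.42948 +366.03617]
  H  [+7.59486 +468.28932 +112.51802]
  H  [+0.03445 -0.13890 +1.00000]
B = K⁻¹H; ‖b₁‖=0.842564, ‖b₂‖=0.842564; λ = 2/(‖b₁‖+‖b₂‖) = 1.186854, sign → tz>0 ⇒ λ=+1.186854
r₁ = λ·B[:,0] = (+0.99916,-0.00107,+0.04088); r₂ = λ·B[:,1] = (+0.00780,+0.98629,-0.16486)
r₃ = r₁×r₂ = (-0.04015,+0.16504,+0.98547); SVD([r₁ r₂ r₃]) → R = UVᵀ:
  R  [+0.99916 +0.00780 -0.04015]
  R  [-0.00107 +0.98629 +0.16504]
  R  [+0.04088 -0.16486 +0.98547]
t = (+0.04157, -0.24344, +1.18685) m
tr R = 2.970919; θ = arccos((tr R − 1)/2) = 0.170738 rad = 9.783°
axis k = ((R−Rᵀ)₃₂, (R−Rᵀ)₁₃, (R−Rᵀ)₂₁) / (2 sinθ) = (-0.970802, -0.238458, -0.026086)
rvec = θ·k = (-0.165753, -0.040714, -0.004454)

rvec=(-0.1658, -0.0407, -0.0045) tvec=(0.0416, -0.2434, 1.1869)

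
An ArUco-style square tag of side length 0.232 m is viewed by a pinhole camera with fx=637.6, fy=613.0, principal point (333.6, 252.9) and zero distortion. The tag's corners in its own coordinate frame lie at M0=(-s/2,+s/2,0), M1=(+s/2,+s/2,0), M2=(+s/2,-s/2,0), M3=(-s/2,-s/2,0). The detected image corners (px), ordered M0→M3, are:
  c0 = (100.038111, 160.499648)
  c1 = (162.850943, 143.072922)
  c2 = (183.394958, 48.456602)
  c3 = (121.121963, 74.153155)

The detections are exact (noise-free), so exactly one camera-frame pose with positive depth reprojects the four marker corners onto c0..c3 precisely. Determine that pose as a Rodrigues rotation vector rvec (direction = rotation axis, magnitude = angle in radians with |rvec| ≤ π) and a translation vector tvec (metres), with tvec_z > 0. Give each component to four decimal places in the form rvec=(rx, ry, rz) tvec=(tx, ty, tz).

Intrinsics K: fx=637.6, fy=613.0, cx=333.6, cy=252.9
Marker side s = 0.232 m; corners in marker frame (Z=0):
  M0 = (-0.1160, +0.1160, 0)
  M1 = (+0.1160, +0.1160, 0)
  M2 = (+0.1160, -0.1160, 0)
  M3 = (-0.1160, -0.1160, 0)
Detected image corners:
  c0 = (100.038111, 160.499648) px
  c1 = (162.850943, 143.072922) px
  c2 = (183.394958, 48.456602) px
  c3 = (121.121963, 74.153155) px
Planar DLT: solve 8×8 A·h = b for H (H[2,2]=1):
  H  [+207.49392 -115.70600 +140.48508]
  H  [-139.93192 +369.62402 +106.13337]
  H  [-0.43752 -0.18281 +1.00000]
B = K⁻¹H; ‖b₁‖=0.707817, ‖b₂‖=0.707817; λ = 2/(‖b₁‖+‖b₂‖) = 1.412794, sign → tz>0 ⇒ λ=+1.412794
r₁ = λ·B[:,0] = (+0.78318,-0.06749,-0.61813); r₂ = λ·B[:,1] = (-0.12125,+0.95843,-0.25827)
r₃ = r₁×r₂ = (+0.60986,+0.27722,+0.74244); SVD([r₁ r₂ r₃]) → R = UVᵀ:
  R  [+0.78318 -0.12125 +0.60986]
  R  [-0.06749 +0.95843 +0.27722]
  R  [-0.61813 -0.25827 +0.74244]
t = (-0.42790, -0.33826, +1.41279) m
tr R = 2.484048; θ = arccos((tr R − 1)/2) = 0.734712 rad = 42.096°
axis k = ((R−Rᵀ)₃₂, (R−Rᵀ)₁₃, (R−Rᵀ)₂₁) / (2 sinθ) = (-0.399398, +0.915900, +0.040098)
rvec = θ·k = (-0.293443, +0.672922, +0.029461)

rvec=(-0.2934, 0.6729, 0.0295) tvec=(-0.4279, -0.3383, 1.4128)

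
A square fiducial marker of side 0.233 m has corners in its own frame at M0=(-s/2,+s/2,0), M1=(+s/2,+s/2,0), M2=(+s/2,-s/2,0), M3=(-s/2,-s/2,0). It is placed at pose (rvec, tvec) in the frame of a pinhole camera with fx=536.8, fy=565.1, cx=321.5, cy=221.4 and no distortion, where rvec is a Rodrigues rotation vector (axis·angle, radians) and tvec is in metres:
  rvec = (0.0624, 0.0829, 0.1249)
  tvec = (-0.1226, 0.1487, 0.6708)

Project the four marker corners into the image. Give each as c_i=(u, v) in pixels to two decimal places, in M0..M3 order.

c0=(124.84, 426.21) c1=(304.19, 456.78) c2=(327.07, 262.99) c3=(142.91, 236.99)

Intrinsics K: fx=536.8, fy=565.1, cx=321.5, cy=221.4
Marker side s = 0.233 m; corners in marker frame (Z=0):
  M0 = (-0.1165, +0.1165, 0)
  M1 = (+0.1165, +0.1165, 0)
  M2 = (+0.1165, -0.1165, 0)
  M3 = (-0.1165, -0.1165, 0)
rvec = (0.0624, 0.0829, 0.1249), |rvec| = θ = 0.16238 rad = 9.303°
Rodrigues: sinθ=0.16166, 1−cosθ=0.01315; R = I + sinθ·[k]× + (1−cosθ)·[k]×²:
    [+0.98879 -0.12177 +0.08642]
    [+0.12693 +0.99027 -0.05696]
    [-0.07865 +0.06729 +0.99463]
t = (-0.1226, 0.1487, 0.6708) m
M0: Pc = R·M0+t = (-0.25198, +0.24928, +0.68780); u = 536.8·(-0.25198)/0.68780 + 321.5 = 124.8403, v = 565.1·(+0.24928)/0.68780 + 221.4 = 426.2086
M1: Pc = R·M1+t = (-0.02159, +0.27885, +0.66948); u = 536.8·(-0.02159)/0.66948 + 321.5 = 304.1867, v = 565.1·(+0.27885)/0.66948 + 221.4 = 456.7789
M2: Pc = R·M2+t = (+0.00678, +0.04812, +0.65380); u = 536.8·(+0.00678)/0.65380 + 321.5 = 327.0669, v = 565.1·(+0.04812)/0.65380 + 221.4 = 262.9923
M3: Pc = R·M3+t = (-0.22361, +0.01855, +0.67212); u = 536.8·(-0.22361)/0.67212 + 321.5 = 142.9129, v = 565.1·(+0.01855)/0.67212 + 221.4 = 236.9924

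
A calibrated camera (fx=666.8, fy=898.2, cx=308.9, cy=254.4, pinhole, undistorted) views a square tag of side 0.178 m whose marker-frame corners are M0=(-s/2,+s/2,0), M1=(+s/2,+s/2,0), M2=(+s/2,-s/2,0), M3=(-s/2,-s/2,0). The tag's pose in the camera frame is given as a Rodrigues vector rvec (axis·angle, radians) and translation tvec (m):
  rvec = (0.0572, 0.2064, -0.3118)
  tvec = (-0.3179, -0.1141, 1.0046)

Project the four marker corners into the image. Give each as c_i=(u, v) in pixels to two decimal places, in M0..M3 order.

c0=(66.27, 251.82) c1=(168.90, 203.41) c2=(130.86, 48.73) c3=(29.19, 103.02)

Intrinsics K: fx=666.8, fy=898.2, cx=308.9, cy=254.4
Marker side s = 0.178 m; corners in marker frame (Z=0):
  M0 = (-0.0890, +0.0890, 0)
  M1 = (+0.0890, +0.0890, 0)
  M2 = (+0.0890, -0.0890, 0)
  M3 = (-0.0890, -0.0890, 0)
rvec = (0.0572, 0.2064, -0.3118), |rvec| = θ = 0.37828 rad = 21.674°
Rodrigues: sinθ=0.36932, 1−cosθ=0.07070; R = I + sinθ·[k]× + (1−cosθ)·[k]×²:
    [+0.93092 +0.31025 +0.19270]
    [-0.29858 +0.95035 -0.08764]
    [-0.21032 +0.02405 +0.97734]
t = (-0.3179, -0.1141, 1.0046) m
M0: Pc = R·M0+t = (-0.37314, -0.00294, +1.02546); u = 666.8·(-0.37314)/1.02546 + 308.9 = 66.2678, v = 898.2·(-0.00294)/1.02546 + 254.4 = 251.8206
M1: Pc = R·M1+t = (-0.20744, -0.05609, +0.98802); u = 666.8·(-0.20744)/0.98802 + 308.9 = 168.9048, v = 898.2·(-0.05609)/0.98802 + 254.4 = 203.4067
M2: Pc = R·M2+t = (-0.26266, -0.22526, +0.98374); u = 666.8·(-0.26266)/0.98374 + 308.9 = 130.8633, v = 898.2·(-0.22526)/0.98374 + 254.4 = 48.7318
M3: Pc = R·M3+t = (-0.42836, -0.17211, +1.02118); u = 666.8·(-0.42836)/1.02118 + 308.9 = 29.1906, v = 898.2·(-0.17211)/1.02118 + 254.4 = 103.0193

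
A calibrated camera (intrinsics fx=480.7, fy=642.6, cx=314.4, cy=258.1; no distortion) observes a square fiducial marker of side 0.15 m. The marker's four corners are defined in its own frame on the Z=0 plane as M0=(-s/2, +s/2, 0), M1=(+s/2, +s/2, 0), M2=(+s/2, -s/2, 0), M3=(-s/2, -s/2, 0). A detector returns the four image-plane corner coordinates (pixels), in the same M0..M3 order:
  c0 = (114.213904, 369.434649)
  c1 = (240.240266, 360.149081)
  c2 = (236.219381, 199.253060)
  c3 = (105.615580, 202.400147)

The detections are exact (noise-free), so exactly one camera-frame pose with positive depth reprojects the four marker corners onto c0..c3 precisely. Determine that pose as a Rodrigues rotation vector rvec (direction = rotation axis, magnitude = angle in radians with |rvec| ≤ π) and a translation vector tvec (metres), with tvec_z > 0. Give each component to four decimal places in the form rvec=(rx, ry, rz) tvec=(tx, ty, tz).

Intrinsics K: fx=480.7, fy=642.6, cx=314.4, cy=258.1
Marker side s = 0.15 m; corners in marker frame (Z=0):
  M0 = (-0.0750, +0.0750, 0)
  M1 = (+0.0750, +0.0750, 0)
  M2 = (+0.0750, -0.0750, 0)
  M3 = (-0.0750, -0.0750, 0)
Detected image corners:
  c0 = (114.213904, 369.434649) px
  c1 = (240.240266, 360.149081) px
  c2 = (236.219381, 199.253060) px
  c3 = (105.615580, 202.400147) px
Planar DLT: solve 8×8 A·h = b for H (H[2,2]=1):
  H  [+900.10776 +80.95761 +175.36758]
  H  [+31.21101 +1156.37458 +284.13332]
  H  [+0.25812 +0.22513 +1.00000]
B = K⁻¹H; ‖b₁‖=1.723995, ‖b₂‖=1.723995; λ = 2/(‖b₁‖+‖b₂‖) = 0.580048, sign → tz>0 ⇒ λ=+0.580048
r₁ = λ·B[:,0] = (+0.98821,-0.03196,+0.14972); r₂ = λ·B[:,1] = (+0.01228,+0.99136,+0.13059)
r₃ = r₁×r₂ = (-0.15260,-0.12721,+0.98007); SVD([r₁ r₂ r₃]) → R = UVᵀ:
  R  [+0.98821 +0.01228 -0.15260]
  R  [-0.03196 +0.99136 -0.12721]
  R  [+0.14972 +0.13059 +0.98007]
t = (-0.16777, +0.02350, +0.58005) m
tr R = 2.959639; θ = arccos((tr R − 1)/2) = 0.201240 rad = 11.530°
axis k = ((R−Rᵀ)₃₂, (R−Rᵀ)₁₃, (R−Rᵀ)₂₁) / (2 sinθ) = (+0.644859, -0.756247, -0.110671)
rvec = θ·k = (+0.129772, -0.152187, -0.022271)

rvec=(0.1298, -0.1522, -0.0223) tvec=(-0.1678, 0.0235, 0.5800)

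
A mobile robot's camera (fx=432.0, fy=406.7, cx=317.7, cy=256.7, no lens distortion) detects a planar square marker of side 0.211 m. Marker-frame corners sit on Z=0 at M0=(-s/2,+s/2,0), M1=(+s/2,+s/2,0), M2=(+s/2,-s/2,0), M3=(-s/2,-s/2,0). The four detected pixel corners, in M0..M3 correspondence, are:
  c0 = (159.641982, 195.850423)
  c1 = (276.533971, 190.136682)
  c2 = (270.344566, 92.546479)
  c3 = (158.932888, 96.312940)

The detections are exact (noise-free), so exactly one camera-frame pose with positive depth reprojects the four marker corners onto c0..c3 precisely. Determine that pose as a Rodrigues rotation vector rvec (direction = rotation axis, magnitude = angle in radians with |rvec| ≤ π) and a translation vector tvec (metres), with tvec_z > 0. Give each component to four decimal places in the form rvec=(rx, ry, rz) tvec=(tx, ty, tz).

Intrinsics K: fx=432.0, fy=406.7, cx=317.7, cy=256.7
Marker side s = 0.211 m; corners in marker frame (Z=0):
  M0 = (-0.1055, +0.1055, 0)
  M1 = (+0.1055, +0.1055, 0)
  M2 = (+0.1055, -0.1055, 0)
  M3 = (-0.1055, -0.1055, 0)
Detected image corners:
  c0 = (159.641982, 195.850423) px
  c1 = (276.533971, 190.136682) px
  c2 = (270.344566, 92.546479) px
  c3 = (158.932888, 96.312940) px
Planar DLT: solve 8×8 A·h = b for H (H[2,2]=1):
  H  [+558.55404 -33.30883 +216.81870]
  H  [-10.48660 +434.02967 +142.49503]
  H  [+0.08257 -0.23003 +1.00000]
B = K⁻¹H; ‖b₁‖=1.237443, ‖b₂‖=1.237443; λ = 2/(‖b₁‖+‖b₂‖) = 0.808118, sign → tz>0 ⇒ λ=+0.808118
r₁ = λ·B[:,0] = (+0.99578,-0.06295,+0.06673); r₂ = λ·B[:,1] = (+0.07440,+0.97975,-0.18589)
r₃ = r₁×r₂ = (-0.05367,+0.19007,+0.98030); SVD([r₁ r₂ r₃]) → R = UVᵀ:
  R  [+0.99578 +0.07440 -0.05367]
  R  [-0.06295 +0.97975 +0.19007]
  R  [+0.06673 -0.18589 +0.98030]
t = (-0.18871, -0.22693, +0.80812) m
tr R = 2.955836; θ = arccos((tr R − 1)/2) = 0.210540 rad = 12.063°
axis k = ((R−Rᵀ)₃₂, (R−Rᵀ)₁₃, (R−Rᵀ)₂₁) / (2 sinθ) = (-0.899468, -0.288055, -0.328606)
rvec = θ·k = (-0.189374, -0.060647, -0.069185)

rvec=(-0.1894, -0.0606, -0.0692) tvec=(-0.1887, -0.2269, 0.8081)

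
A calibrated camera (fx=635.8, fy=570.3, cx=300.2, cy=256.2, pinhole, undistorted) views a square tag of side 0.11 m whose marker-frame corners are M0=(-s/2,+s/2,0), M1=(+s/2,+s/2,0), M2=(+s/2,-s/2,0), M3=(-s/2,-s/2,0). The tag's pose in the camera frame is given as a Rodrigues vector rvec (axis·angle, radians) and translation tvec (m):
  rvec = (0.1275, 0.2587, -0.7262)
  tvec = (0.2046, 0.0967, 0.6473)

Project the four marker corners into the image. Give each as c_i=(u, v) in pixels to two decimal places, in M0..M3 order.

c0=(493.62, 404.48) c1=(582.17, 348.35) c2=(509.10, 274.98) c3=(423.55, 334.73)

Intrinsics K: fx=635.8, fy=570.3, cx=300.2, cy=256.2
Marker side s = 0.11 m; corners in marker frame (Z=0):
  M0 = (-0.0550, +0.0550, 0)
  M1 = (+0.0550, +0.0550, 0)
  M2 = (+0.0550, -0.0550, 0)
  M3 = (-0.0550, -0.0550, 0)
rvec = (0.1275, 0.2587, -0.7262), |rvec| = θ = 0.78138 rad = 44.770°
Rodrigues: sinθ=0.70426, 1−cosθ=0.29005; R = I + sinθ·[k]× + (1−cosθ)·[k]×²:
    [+0.71767 +0.67020 +0.18918]
    [-0.63886 +0.74174 -0.20417]
    [-0.27715 +0.02567 +0.96048]
t = (0.2046, 0.0967, 0.6473) m
M0: Pc = R·M0+t = (+0.20199, +0.17263, +0.66396); u = 635.8·(+0.20199)/0.66396 + 300.2 = 493.6237, v = 570.3·(+0.17263)/0.66396 + 256.2 = 404.4819
M1: Pc = R·M1+t = (+0.28093, +0.10236, +0.63347); u = 635.8·(+0.28093)/0.63347 + 300.2 = 582.1667, v = 570.3·(+0.10236)/0.63347 + 256.2 = 348.3516
M2: Pc = R·M2+t = (+0.20721, +0.02077, +0.63064); u = 635.8·(+0.20721)/0.63064 + 300.2 = 509.1047, v = 570.3·(+0.02077)/0.63064 + 256.2 = 274.9800
M3: Pc = R·M3+t = (+0.12827, +0.09104, +0.66113); u = 635.8·(+0.12827)/0.66113 + 300.2 = 423.5528, v = 570.3·(+0.09104)/0.66113 + 256.2 = 334.7334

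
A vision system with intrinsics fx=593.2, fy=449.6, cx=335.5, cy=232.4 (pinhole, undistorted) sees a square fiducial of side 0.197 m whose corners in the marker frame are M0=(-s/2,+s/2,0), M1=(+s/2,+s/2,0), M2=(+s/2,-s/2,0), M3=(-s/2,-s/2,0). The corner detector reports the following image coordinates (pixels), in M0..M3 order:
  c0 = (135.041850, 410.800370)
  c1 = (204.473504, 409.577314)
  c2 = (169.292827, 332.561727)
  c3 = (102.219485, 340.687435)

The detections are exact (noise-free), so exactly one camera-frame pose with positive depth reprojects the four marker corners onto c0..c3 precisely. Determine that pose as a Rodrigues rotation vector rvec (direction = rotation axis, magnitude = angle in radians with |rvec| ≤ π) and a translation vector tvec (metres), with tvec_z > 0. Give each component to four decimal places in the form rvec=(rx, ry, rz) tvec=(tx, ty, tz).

Intrinsics K: fx=593.2, fy=449.6, cx=335.5, cy=232.4
Marker side s = 0.197 m; corners in marker frame (Z=0):
  M0 = (-0.0985, +0.0985, 0)
  M1 = (+0.0985, +0.0985, 0)
  M2 = (+0.0985, -0.0985, 0)
  M3 = (-0.0985, -0.0985, 0)
Detected image corners:
  c0 = (135.041850, 410.800370) px
  c1 = (204.473504, 409.577314) px
  c2 = (169.292827, 332.561727) px
  c3 = (102.219485, 340.687435) px
Planar DLT: solve 8×8 A·h = b for H (H[2,2]=1):
  H  [+274.31850 +181.48145 +151.26912]
  H  [-200.05556 +395.00693 +373.73282]
  H  [-0.47249 +0.05999 +1.00000]
B = K⁻¹H; ‖b₁‖=0.892164, ‖b₂‖=0.892164; λ = 2/(‖b₁‖+‖b₂‖) = 1.120870, sign → tz>0 ⇒ λ=+1.120870
r₁ = λ·B[:,0] = (+0.81786,-0.22499,-0.52960); r₂ = λ·B[:,1] = (+0.30489,+0.95001,+0.06724)
r₃ = r₁×r₂ = (+0.48800,-0.21646,+0.84558); SVD([r₁ r₂ r₃]) → R = UVᵀ:
  R  [+0.81786 +0.30489 +0.48800]
  R  [-0.22499 +0.95001 -0.21646]
  R  [-0.52960 +0.06724 +0.84558]
t = (-0.34811, +0.35235, +1.12087) m
tr R = 2.613453; θ = arccos((tr R − 1)/2) = 0.632205 rad = 36.223°
axis k = ((R−Rᵀ)₃₂, (R−Rᵀ)₁₃, (R−Rᵀ)₂₁) / (2 sinθ) = (+0.240046, +0.861024, -0.448348)
rvec = θ·k = (+0.151758, +0.544343, -0.283448)

rvec=(0.1518, 0.5443, -0.2834) tvec=(-0.3481, 0.3523, 1.1209)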